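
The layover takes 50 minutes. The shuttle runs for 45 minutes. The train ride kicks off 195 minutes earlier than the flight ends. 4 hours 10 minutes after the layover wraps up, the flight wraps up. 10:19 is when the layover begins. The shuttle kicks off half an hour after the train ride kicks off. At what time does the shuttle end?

13:19

The layover ends at 10:19 + 50 min = 11:09.
The flight ends at 11:09 + 250 min = 15:19.
The train ride starts at 15:19 − 195 min = 12:04.
The shuttle starts at 12:04 + 30 min = 12:34.
The shuttle ends at 12:34 + 45 min = 13:19.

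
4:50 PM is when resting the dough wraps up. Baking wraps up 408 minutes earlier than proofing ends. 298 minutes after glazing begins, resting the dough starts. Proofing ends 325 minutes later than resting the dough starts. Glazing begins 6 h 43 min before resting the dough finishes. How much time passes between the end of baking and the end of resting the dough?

Glazing starts at 4:50 PM − 403 min = 10:07 AM.
Resting the dough starts at 10:07 AM + 298 min = 3:05 PM.
Proofing ends at 3:05 PM + 325 min = 8:30 PM.
Baking ends at 8:30 PM − 408 min = 1:42 PM.
From 1:42 PM to 4:50 PM is 3 hours 8 minutes.

3 hours 8 minutes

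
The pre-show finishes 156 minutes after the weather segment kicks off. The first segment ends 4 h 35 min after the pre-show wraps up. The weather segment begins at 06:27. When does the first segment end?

The pre-show ends at 06:27 + 156 min = 09:03.
The first segment ends at 09:03 + 275 min = 13:38.

13:38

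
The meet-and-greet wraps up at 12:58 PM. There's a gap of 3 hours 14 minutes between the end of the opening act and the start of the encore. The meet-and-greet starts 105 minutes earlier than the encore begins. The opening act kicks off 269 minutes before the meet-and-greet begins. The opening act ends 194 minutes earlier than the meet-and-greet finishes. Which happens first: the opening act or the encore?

the opening act

The opening act ends at 12:58 PM − 194 min = 9:44 AM.
The encore starts at 9:44 AM + 194 min = 12:58 PM.
The meet-and-greet starts at 12:58 PM − 105 min = 11:13 AM.
The opening act starts at 11:13 AM − 269 min = 6:44 AM.
The opening act starts at 6:44 AM and the encore starts at 12:58 PM, so the opening act is first.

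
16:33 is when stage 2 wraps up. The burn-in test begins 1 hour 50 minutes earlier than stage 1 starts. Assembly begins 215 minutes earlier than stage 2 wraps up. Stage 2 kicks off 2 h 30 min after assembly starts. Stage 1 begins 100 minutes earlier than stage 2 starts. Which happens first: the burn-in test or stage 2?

Assembly starts at 16:33 − 215 min = 12:58.
Stage 2 starts at 12:58 + 150 min = 15:28.
Stage 1 starts at 15:28 − 100 min = 13:48.
The burn-in test starts at 13:48 − 110 min = 11:58.
The burn-in test starts at 11:58 and stage 2 starts at 15:28, so the burn-in test is first.

the burn-in test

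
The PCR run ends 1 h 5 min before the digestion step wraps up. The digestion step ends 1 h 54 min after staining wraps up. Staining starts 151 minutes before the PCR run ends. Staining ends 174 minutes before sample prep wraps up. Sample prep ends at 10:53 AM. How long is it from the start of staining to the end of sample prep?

4 h 36 min

Staining ends at 10:53 AM − 174 min = 7:59 AM.
The digestion step ends at 7:59 AM + 114 min = 9:53 AM.
The PCR run ends at 9:53 AM − 65 min = 8:48 AM.
Staining starts at 8:48 AM − 151 min = 6:17 AM.
From 6:17 AM to 10:53 AM is 4 h 36 min.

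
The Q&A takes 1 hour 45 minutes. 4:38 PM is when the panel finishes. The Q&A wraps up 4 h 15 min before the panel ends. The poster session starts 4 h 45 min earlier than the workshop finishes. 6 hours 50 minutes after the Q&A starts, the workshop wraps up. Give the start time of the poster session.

12:43 PM

The Q&A ends at 4:38 PM − 255 min = 12:23 PM.
The Q&A starts at 12:23 PM − 105 min = 10:38 AM.
The workshop ends at 10:38 AM + 410 min = 5:28 PM.
The poster session starts at 5:28 PM − 285 min = 12:43 PM.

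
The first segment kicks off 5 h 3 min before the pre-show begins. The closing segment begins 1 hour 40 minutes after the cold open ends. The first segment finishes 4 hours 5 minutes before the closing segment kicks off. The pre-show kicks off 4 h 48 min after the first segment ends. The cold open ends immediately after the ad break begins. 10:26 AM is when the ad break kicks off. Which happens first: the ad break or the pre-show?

the ad break

The cold open ends at 10:26 AM.
The closing segment starts at 10:26 AM + 100 min = 12:06 PM.
The first segment ends at 12:06 PM − 245 min = 8:01 AM.
The pre-show starts at 8:01 AM + 288 min = 12:49 PM.
The ad break starts at 10:26 AM and the pre-show starts at 12:49 PM, so the ad break is first.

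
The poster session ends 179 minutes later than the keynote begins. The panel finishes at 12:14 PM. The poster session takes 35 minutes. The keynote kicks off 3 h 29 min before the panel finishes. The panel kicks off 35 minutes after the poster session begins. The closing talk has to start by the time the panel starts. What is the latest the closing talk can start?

The keynote starts at 12:14 PM − 209 min = 8:45 AM.
The poster session ends at 8:45 AM + 179 min = 11:44 AM.
The poster session starts at 11:44 AM − 35 min = 11:09 AM.
The panel starts at 11:09 AM + 35 min = 11:44 AM.
The closing talk is bounded by the panel, so the latest it can start is 11:44 AM.

11:44 AM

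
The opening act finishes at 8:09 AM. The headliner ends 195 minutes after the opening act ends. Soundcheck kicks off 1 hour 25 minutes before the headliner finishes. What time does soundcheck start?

The headliner ends at 8:09 AM + 195 min = 11:24 AM.
Soundcheck starts at 11:24 AM − 85 min = 9:59 AM.

9:59 AM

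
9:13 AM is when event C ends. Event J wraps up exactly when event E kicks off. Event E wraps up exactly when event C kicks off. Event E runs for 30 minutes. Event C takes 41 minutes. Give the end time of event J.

8:02 AM

Event C starts at 9:13 AM − 41 min = 8:32 AM.
So event E ends at 8:32 AM.
Event E starts at 8:32 AM − 30 min = 8:02 AM.
So event J ends at 8:02 AM.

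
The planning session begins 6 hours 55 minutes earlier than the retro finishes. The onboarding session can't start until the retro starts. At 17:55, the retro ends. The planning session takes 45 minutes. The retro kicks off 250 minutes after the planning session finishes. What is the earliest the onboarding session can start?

15:55

The planning session starts at 17:55 − 415 min = 11:00.
The planning session ends at 11:00 + 45 min = 11:45.
The retro starts at 11:45 + 250 min = 15:55.
The onboarding session is bounded by the retro, so the earliest it can start is 15:55.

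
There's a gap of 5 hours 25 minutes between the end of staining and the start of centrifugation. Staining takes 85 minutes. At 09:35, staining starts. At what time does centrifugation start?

16:25

Staining ends at 09:35 + 85 min = 11:00.
Centrifugation starts at 11:00 + 325 min = 16:25.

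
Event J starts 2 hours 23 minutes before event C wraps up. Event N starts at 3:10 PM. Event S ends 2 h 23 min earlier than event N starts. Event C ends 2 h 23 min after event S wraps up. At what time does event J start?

12:47 PM

Event S ends at 3:10 PM − 143 min = 12:47 PM.
Event C ends at 12:47 PM + 143 min = 3:10 PM.
Event J starts at 3:10 PM − 143 min = 12:47 PM.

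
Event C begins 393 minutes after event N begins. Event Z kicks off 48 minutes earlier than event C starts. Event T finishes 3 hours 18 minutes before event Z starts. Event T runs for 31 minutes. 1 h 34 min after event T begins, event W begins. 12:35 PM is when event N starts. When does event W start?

4:05 PM

Event C starts at 12:35 PM + 393 min = 7:08 PM.
Event Z starts at 7:08 PM − 48 min = 6:20 PM.
Event T ends at 6:20 PM − 198 min = 3:02 PM.
Event T starts at 3:02 PM − 31 min = 2:31 PM.
Event W starts at 2:31 PM + 94 min = 4:05 PM.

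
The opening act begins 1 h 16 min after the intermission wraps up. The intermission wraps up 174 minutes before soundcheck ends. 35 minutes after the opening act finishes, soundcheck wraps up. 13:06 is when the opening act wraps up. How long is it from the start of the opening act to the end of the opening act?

Soundcheck ends at 13:06 + 35 min = 13:41.
The intermission ends at 13:41 − 174 min = 10:47.
The opening act starts at 10:47 + 76 min = 12:03.
From 12:03 to 13:06 is 63 minutes.

63 minutes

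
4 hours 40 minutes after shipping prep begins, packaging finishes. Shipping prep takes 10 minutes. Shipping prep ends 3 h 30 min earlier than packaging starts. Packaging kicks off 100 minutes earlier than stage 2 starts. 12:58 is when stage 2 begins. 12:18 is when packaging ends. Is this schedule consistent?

Yes

Packaging starts at 12:58 − 100 min = 11:18.
Shipping prep ends at 11:18 − 210 min = 07:48.
Shipping prep starts at 07:48 − 10 min = 07:38.
Packaging ends at 07:38 + 280 min = 12:18.
That matches the stated 12:18, so the schedule is consistent.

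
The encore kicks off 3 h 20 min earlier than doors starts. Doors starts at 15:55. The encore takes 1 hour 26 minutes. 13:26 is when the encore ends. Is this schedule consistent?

No

The encore starts at 15:55 − 200 min = 12:35.
The encore ends at 12:35 + 86 min = 14:01.
But the encore is also said to end at 13:26 — a 35-minute conflict.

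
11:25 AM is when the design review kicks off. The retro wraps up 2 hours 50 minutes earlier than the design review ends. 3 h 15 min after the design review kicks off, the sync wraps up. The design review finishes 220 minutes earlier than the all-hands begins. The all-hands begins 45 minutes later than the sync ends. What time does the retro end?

8:55 AM

The sync ends at 11:25 AM + 195 min = 2:40 PM.
The all-hands starts at 2:40 PM + 45 min = 3:25 PM.
The design review ends at 3:25 PM − 220 min = 11:45 AM.
The retro ends at 11:45 AM − 170 min = 8:55 AM.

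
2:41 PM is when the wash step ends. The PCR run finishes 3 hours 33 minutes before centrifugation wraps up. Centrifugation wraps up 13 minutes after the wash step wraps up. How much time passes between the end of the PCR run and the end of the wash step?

200 minutes

Centrifugation ends at 2:41 PM + 13 min = 2:54 PM.
The PCR run ends at 2:54 PM − 213 min = 11:21 AM.
From 11:21 AM to 2:41 PM is 200 minutes.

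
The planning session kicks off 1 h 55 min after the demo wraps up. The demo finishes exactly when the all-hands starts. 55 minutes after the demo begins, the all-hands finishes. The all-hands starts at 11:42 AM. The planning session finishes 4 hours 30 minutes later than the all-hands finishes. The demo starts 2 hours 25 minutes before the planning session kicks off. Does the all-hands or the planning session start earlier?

the all-hands

The demo ends at 11:42 AM.
The planning session starts at 11:42 AM + 115 min = 1:37 PM.
The all-hands starts at 11:42 AM and the planning session starts at 1:37 PM, so the all-hands is first.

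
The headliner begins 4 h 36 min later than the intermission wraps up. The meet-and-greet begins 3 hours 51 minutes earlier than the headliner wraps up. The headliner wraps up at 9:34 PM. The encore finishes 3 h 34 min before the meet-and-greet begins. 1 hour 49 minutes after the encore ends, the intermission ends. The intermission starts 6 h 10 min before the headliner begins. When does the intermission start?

The meet-and-greet starts at 9:34 PM − 231 min = 5:43 PM.
The encore ends at 5:43 PM − 214 min = 2:09 PM.
The intermission ends at 2:09 PM + 109 min = 3:58 PM.
The headliner starts at 3:58 PM + 276 min = 8:34 PM.
The intermission starts at 8:34 PM − 370 min = 2:24 PM.

2:24 PM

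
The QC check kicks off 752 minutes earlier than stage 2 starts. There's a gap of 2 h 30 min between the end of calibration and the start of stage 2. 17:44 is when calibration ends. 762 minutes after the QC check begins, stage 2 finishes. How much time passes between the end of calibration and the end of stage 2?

Stage 2 starts at 17:44 + 150 min = 20:14.
The QC check starts at 20:14 − 752 min = 07:42.
Stage 2 ends at 07:42 + 762 min = 20:24.
From 17:44 to 20:24 is 2 h 40 min.

2 h 40 min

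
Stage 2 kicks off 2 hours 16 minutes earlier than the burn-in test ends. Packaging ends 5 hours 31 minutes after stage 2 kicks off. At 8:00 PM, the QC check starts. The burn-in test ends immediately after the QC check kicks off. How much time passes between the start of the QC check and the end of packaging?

The burn-in test ends at 8:00 PM.
Stage 2 starts at 8:00 PM − 136 min = 5:44 PM.
Packaging ends at 5:44 PM + 331 min = 11:15 PM.
From 8:00 PM to 11:15 PM is 3 hours 15 minutes.

3 hours 15 minutes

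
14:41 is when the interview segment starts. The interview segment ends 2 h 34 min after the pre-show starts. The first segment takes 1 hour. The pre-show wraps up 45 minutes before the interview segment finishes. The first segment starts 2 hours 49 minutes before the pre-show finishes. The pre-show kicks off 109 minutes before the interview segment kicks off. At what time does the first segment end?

12:52

The pre-show starts at 14:41 − 109 min = 12:52.
The interview segment ends at 12:52 + 154 min = 15:26.
The pre-show ends at 15:26 − 45 min = 14:41.
The first segment starts at 14:41 − 169 min = 11:52.
The first segment ends at 11:52 + 60 min = 12:52.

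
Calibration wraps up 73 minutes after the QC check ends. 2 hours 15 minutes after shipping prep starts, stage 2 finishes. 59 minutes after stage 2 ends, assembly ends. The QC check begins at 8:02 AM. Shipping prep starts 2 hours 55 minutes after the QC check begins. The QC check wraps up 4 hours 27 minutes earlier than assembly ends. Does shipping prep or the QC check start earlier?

Shipping prep starts at 8:02 AM + 175 min = 10:57 AM.
Shipping prep starts at 10:57 AM and the QC check starts at 8:02 AM, so the QC check is first.

the QC check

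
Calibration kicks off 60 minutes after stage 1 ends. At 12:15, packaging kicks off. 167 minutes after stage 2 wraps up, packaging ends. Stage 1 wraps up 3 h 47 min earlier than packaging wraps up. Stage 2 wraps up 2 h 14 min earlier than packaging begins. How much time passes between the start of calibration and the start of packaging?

134 minutes

Stage 2 ends at 12:15 − 134 min = 10:01.
Packaging ends at 10:01 + 167 min = 12:48.
Stage 1 ends at 12:48 − 227 min = 09:01.
Calibration starts at 09:01 + 60 min = 10:01.
From 10:01 to 12:15 is 134 minutes.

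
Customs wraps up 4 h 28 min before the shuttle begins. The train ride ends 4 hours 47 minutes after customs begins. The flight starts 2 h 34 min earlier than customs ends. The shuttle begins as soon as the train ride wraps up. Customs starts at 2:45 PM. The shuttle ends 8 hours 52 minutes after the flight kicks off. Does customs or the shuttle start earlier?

The train ride ends at 2:45 PM + 287 min = 7:32 PM.
So the shuttle starts at 7:32 PM.
Customs starts at 2:45 PM and the shuttle starts at 7:32 PM, so customs is first.

customs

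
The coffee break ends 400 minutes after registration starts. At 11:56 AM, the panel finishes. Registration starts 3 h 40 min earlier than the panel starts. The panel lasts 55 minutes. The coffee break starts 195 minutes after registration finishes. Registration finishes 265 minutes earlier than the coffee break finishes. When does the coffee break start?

The panel starts at 11:56 AM − 55 min = 11:01 AM.
Registration starts at 11:01 AM − 220 min = 7:21 AM.
The coffee break ends at 7:21 AM + 400 min = 2:01 PM.
Registration ends at 2:01 PM − 265 min = 9:36 AM.
The coffee break starts at 9:36 AM + 195 min = 12:51 PM.

12:51 PM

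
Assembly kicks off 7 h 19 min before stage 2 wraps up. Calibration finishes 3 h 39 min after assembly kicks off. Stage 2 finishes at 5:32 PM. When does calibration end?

1:52 PM

Assembly starts at 5:32 PM − 439 min = 10:13 AM.
Calibration ends at 10:13 AM + 219 min = 1:52 PM.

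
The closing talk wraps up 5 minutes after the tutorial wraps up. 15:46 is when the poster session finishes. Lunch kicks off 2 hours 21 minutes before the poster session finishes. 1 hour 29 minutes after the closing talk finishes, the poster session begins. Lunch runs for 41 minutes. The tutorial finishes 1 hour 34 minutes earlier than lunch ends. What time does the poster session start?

14:06

Lunch starts at 15:46 − 141 min = 13:25.
Lunch ends at 13:25 + 41 min = 14:06.
The tutorial ends at 14:06 − 94 min = 12:32.
The closing talk ends at 12:32 + 5 min = 12:37.
The poster session starts at 12:37 + 89 min = 14:06.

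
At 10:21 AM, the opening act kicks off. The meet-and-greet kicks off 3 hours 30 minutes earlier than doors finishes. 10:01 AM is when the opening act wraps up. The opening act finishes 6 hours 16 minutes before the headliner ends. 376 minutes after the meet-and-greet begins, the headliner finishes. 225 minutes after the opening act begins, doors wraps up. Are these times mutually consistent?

No

Doors ends at 10:21 AM + 225 min = 2:06 PM.
The meet-and-greet starts at 2:06 PM − 210 min = 10:36 AM.
The headliner ends at 10:36 AM + 376 min = 4:52 PM.
The opening act ends at 4:52 PM − 376 min = 10:36 AM.
But the opening act is also said to end at 10:01 AM — a 35-minute conflict.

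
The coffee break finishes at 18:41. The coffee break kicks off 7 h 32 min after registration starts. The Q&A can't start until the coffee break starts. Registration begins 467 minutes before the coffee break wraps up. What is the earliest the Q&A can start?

18:26

Registration starts at 18:41 − 467 min = 10:54.
The coffee break starts at 10:54 + 452 min = 18:26.
The Q&A is bounded by the coffee break, so the earliest it can start is 18:26.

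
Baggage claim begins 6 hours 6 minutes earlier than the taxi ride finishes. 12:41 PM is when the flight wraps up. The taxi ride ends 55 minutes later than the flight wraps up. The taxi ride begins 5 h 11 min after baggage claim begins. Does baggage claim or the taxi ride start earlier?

The taxi ride ends at 12:41 PM + 55 min = 1:36 PM.
Baggage claim starts at 1:36 PM − 366 min = 7:30 AM.
The taxi ride starts at 7:30 AM + 311 min = 12:41 PM.
Baggage claim starts at 7:30 AM and the taxi ride starts at 12:41 PM, so baggage claim is first.

baggage claim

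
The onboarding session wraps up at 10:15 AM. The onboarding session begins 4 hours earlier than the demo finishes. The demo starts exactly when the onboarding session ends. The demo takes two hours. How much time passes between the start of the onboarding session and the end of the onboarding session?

2 hours

The demo starts at 10:15 AM.
The demo ends at 10:15 AM + 120 min = 12:15 PM.
The onboarding session starts at 12:15 PM − 240 min = 8:15 AM.
From 8:15 AM to 10:15 AM is 2 hours.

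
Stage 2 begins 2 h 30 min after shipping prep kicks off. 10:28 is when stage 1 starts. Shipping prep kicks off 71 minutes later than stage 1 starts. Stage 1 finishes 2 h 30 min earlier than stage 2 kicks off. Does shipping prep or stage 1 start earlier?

stage 1

Shipping prep starts at 10:28 + 71 min = 11:39.
Shipping prep starts at 11:39 and stage 1 starts at 10:28, so stage 1 is first.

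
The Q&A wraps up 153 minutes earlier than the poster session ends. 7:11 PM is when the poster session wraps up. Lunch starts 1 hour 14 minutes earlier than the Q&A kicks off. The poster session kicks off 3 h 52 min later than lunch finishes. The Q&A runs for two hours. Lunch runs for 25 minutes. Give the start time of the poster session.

The Q&A ends at 7:11 PM − 153 min = 4:38 PM.
The Q&A starts at 4:38 PM − 120 min = 2:38 PM.
Lunch starts at 2:38 PM − 74 min = 1:24 PM.
Lunch ends at 1:24 PM + 25 min = 1:49 PM.
The poster session starts at 1:49 PM + 232 min = 5:41 PM.

5:41 PM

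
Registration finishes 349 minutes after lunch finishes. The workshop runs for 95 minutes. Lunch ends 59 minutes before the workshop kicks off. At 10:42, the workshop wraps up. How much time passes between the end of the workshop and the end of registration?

The workshop starts at 10:42 − 95 min = 09:07.
Lunch ends at 09:07 − 59 min = 08:08.
Registration ends at 08:08 + 349 min = 13:57.
From 10:42 to 13:57 is 195 minutes.

195 minutes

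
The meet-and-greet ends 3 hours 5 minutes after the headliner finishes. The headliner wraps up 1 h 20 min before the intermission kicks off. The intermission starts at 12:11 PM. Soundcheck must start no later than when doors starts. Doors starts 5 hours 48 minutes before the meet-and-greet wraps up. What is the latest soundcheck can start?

The headliner ends at 12:11 PM − 80 min = 10:51 AM.
The meet-and-greet ends at 10:51 AM + 185 min = 1:56 PM.
Doors starts at 1:56 PM − 348 min = 8:08 AM.
Soundcheck is bounded by doors, so the latest it can start is 8:08 AM.

8:08 AM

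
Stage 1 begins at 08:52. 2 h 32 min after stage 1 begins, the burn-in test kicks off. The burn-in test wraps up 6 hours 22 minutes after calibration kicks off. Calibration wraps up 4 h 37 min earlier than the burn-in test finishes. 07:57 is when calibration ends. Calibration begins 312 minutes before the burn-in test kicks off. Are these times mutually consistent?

The burn-in test starts at 08:52 + 152 min = 11:24.
Calibration starts at 11:24 − 312 min = 06:12.
The burn-in test ends at 06:12 + 382 min = 12:34.
Calibration ends at 12:34 − 277 min = 07:57.
That matches the stated 07:57, so the schedule is consistent.

Yes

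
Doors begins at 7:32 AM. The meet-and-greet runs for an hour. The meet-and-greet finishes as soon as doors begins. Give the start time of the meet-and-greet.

The meet-and-greet ends at 7:32 AM.
The meet-and-greet starts at 7:32 AM − 60 min = 6:32 AM.

6:32 AM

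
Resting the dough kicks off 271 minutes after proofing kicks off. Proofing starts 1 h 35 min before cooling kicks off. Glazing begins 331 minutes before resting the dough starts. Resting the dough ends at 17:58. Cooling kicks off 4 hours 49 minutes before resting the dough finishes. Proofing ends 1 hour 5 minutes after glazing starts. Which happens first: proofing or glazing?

glazing

Cooling starts at 17:58 − 289 min = 13:09.
Proofing starts at 13:09 − 95 min = 11:34.
Resting the dough starts at 11:34 + 271 min = 16:05.
Glazing starts at 16:05 − 331 min = 10:34.
Proofing starts at 11:34 and glazing starts at 10:34, so glazing is first.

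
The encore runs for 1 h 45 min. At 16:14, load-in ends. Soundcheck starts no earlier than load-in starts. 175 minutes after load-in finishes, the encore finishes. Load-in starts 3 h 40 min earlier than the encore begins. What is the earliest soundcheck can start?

13:44

The encore ends at 16:14 + 175 min = 19:09.
The encore starts at 19:09 − 105 min = 17:24.
Load-in starts at 17:24 − 220 min = 13:44.
Soundcheck is bounded by load-in, so the earliest it can start is 13:44.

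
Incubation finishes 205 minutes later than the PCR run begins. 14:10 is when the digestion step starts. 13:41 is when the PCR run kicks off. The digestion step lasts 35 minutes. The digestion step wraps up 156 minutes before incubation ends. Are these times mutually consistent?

No

Incubation ends at 13:41 + 205 min = 17:06.
The digestion step ends at 17:06 − 156 min = 14:30.
The digestion step starts at 14:30 − 35 min = 13:55.
But the digestion step is also said to start at 14:10 — a 15-minute conflict.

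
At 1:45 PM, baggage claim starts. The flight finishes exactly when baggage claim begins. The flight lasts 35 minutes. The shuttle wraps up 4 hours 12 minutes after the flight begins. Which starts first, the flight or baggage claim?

the flight

The flight ends at 1:45 PM.
The flight starts at 1:45 PM − 35 min = 1:10 PM.
The flight starts at 1:10 PM and baggage claim starts at 1:45 PM, so the flight is first.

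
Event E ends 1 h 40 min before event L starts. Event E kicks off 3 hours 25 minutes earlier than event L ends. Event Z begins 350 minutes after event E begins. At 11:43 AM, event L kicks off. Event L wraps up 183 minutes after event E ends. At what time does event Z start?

Event E ends at 11:43 AM − 100 min = 10:03 AM.
Event L ends at 10:03 AM + 183 min = 1:06 PM.
Event E starts at 1:06 PM − 205 min = 9:41 AM.
Event Z starts at 9:41 AM + 350 min = 3:31 PM.

3:31 PM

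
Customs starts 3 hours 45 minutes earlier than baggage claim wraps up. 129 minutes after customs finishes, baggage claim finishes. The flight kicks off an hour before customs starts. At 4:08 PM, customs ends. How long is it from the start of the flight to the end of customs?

156 minutes

Baggage claim ends at 4:08 PM + 129 min = 6:17 PM.
Customs starts at 6:17 PM − 225 min = 2:32 PM.
The flight starts at 2:32 PM − 60 min = 1:32 PM.
From 1:32 PM to 4:08 PM is 156 minutes.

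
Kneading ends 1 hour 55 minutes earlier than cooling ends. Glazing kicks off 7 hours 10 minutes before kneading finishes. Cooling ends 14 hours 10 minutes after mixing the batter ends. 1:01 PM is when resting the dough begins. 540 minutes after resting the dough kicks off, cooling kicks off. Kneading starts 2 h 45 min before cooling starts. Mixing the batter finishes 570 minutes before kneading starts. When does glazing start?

2:51 PM

Cooling starts at 1:01 PM + 540 min = 10:01 PM.
Kneading starts at 10:01 PM − 165 min = 7:16 PM.
Mixing the batter ends at 7:16 PM − 570 min = 9:46 AM.
Cooling ends at 9:46 AM + 850 min = 11:56 PM.
Kneading ends at 11:56 PM − 115 min = 10:01 PM.
Glazing starts at 10:01 PM − 430 min = 2:51 PM.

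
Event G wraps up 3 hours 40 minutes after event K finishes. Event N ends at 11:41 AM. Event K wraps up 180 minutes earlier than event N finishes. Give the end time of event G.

12:21 PM

Event K ends at 11:41 AM − 180 min = 8:41 AM.
Event G ends at 8:41 AM + 220 min = 12:21 PM.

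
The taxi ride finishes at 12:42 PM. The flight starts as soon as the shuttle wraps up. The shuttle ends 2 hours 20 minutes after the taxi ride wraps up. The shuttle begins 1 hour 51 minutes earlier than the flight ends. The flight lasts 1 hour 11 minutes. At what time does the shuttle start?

The shuttle ends at 12:42 PM + 140 min = 3:02 PM.
So the flight starts at 3:02 PM.
The flight ends at 3:02 PM + 71 min = 4:13 PM.
The shuttle starts at 4:13 PM − 111 min = 2:22 PM.

2:22 PM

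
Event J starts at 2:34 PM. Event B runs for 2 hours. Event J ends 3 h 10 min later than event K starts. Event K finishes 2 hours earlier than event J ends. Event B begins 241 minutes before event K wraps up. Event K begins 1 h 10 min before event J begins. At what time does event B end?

12:33 PM

Event K starts at 2:34 PM − 70 min = 1:24 PM.
Event J ends at 1:24 PM + 190 min = 4:34 PM.
Event K ends at 4:34 PM − 120 min = 2:34 PM.
Event B starts at 2:34 PM − 241 min = 10:33 AM.
Event B ends at 10:33 AM + 120 min = 12:33 PM.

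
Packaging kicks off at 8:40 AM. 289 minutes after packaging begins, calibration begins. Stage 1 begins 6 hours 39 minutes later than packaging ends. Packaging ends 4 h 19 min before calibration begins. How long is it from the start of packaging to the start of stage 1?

7 h 9 min

Calibration starts at 8:40 AM + 289 min = 1:29 PM.
Packaging ends at 1:29 PM − 259 min = 9:10 AM.
Stage 1 starts at 9:10 AM + 399 min = 3:49 PM.
From 8:40 AM to 3:49 PM is 7 h 9 min.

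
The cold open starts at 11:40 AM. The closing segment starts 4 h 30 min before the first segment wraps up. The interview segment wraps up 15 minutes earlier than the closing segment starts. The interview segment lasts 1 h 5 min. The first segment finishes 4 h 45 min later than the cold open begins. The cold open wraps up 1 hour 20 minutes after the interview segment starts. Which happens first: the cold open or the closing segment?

the cold open

The first segment ends at 11:40 AM + 285 min = 4:25 PM.
The closing segment starts at 4:25 PM − 270 min = 11:55 AM.
The cold open starts at 11:40 AM and the closing segment starts at 11:55 AM, so the cold open is first.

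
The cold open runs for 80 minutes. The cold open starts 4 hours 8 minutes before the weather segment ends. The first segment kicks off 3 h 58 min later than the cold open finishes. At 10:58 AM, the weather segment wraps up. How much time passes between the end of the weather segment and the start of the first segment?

70 minutes

The cold open starts at 10:58 AM − 248 min = 6:50 AM.
The cold open ends at 6:50 AM + 80 min = 8:10 AM.
The first segment starts at 8:10 AM + 238 min = 12:08 PM.
From 10:58 AM to 12:08 PM is 70 minutes.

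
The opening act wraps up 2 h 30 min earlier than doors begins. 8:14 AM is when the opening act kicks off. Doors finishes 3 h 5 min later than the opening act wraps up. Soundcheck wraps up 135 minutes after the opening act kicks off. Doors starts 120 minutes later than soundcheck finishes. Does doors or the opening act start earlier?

Soundcheck ends at 8:14 AM + 135 min = 10:29 AM.
Doors starts at 10:29 AM + 120 min = 12:29 PM.
Doors starts at 12:29 PM and the opening act starts at 8:14 AM, so the opening act is first.

the opening act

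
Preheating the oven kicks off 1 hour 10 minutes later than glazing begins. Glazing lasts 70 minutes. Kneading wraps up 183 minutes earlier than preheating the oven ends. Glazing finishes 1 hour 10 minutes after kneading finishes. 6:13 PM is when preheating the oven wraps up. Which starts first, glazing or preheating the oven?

Kneading ends at 6:13 PM − 183 min = 3:10 PM.
Glazing ends at 3:10 PM + 70 min = 4:20 PM.
Glazing starts at 4:20 PM − 70 min = 3:10 PM.
Preheating the oven starts at 3:10 PM + 70 min = 4:20 PM.
Glazing starts at 3:10 PM and preheating the oven starts at 4:20 PM, so glazing is first.

glazing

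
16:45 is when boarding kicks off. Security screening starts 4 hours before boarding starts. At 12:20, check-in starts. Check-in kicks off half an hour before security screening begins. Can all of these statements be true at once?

Security screening starts at 16:45 − 240 min = 12:45.
Check-in starts at 12:45 − 30 min = 12:15.
But check-in is also said to start at 12:20 — a 5-minute conflict.

No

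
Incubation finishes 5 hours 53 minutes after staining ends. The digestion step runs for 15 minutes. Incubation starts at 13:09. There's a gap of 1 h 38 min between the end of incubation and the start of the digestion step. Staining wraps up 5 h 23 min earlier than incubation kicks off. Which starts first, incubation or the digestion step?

Staining ends at 13:09 − 323 min = 07:46.
Incubation ends at 07:46 + 353 min = 13:39.
The digestion step starts at 13:39 + 98 min = 15:17.
Incubation starts at 13:09 and the digestion step starts at 15:17, so incubation is first.

incubation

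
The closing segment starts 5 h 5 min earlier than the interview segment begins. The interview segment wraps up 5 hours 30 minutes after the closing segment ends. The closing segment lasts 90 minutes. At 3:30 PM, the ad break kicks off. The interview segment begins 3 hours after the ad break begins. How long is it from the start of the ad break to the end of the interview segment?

The interview segment starts at 3:30 PM + 180 min = 6:30 PM.
The closing segment starts at 6:30 PM − 305 min = 1:25 PM.
The closing segment ends at 1:25 PM + 90 min = 2:55 PM.
The interview segment ends at 2:55 PM + 330 min = 8:25 PM.
From 3:30 PM to 8:25 PM is 4 h 55 min.

4 h 55 min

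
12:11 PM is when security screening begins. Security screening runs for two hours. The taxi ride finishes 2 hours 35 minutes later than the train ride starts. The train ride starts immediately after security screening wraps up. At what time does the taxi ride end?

4:46 PM

Security screening ends at 12:11 PM + 120 min = 2:11 PM.
So the train ride starts at 2:11 PM.
The taxi ride ends at 2:11 PM + 155 min = 4:46 PM.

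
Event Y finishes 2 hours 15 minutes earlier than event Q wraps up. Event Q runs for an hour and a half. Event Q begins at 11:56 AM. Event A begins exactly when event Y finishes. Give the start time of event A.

Event Q ends at 11:56 AM + 90 min = 1:26 PM.
Event Y ends at 1:26 PM − 135 min = 11:11 AM.
So event A starts at 11:11 AM.

11:11 AM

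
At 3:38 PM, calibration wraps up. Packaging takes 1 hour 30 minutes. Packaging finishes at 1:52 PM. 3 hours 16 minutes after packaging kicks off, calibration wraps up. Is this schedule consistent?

Packaging starts at 1:52 PM − 90 min = 12:22 PM.
Calibration ends at 12:22 PM + 196 min = 3:38 PM.
That matches the stated 3:38 PM, so the schedule is consistent.

Yes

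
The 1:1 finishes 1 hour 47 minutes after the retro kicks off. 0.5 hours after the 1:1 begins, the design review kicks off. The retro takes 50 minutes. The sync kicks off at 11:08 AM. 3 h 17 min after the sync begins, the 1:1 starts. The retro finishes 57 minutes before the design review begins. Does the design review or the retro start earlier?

the retro

The 1:1 starts at 11:08 AM + 197 min = 2:25 PM.
The design review starts at 2:25 PM + 30 min = 2:55 PM.
The retro ends at 2:55 PM − 57 min = 1:58 PM.
The retro starts at 1:58 PM − 50 min = 1:08 PM.
The design review starts at 2:55 PM and the retro starts at 1:08 PM, so the retro is first.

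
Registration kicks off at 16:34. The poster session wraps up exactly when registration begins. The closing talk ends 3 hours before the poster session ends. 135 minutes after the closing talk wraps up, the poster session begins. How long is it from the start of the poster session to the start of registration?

45 minutes

The poster session ends at 16:34.
The closing talk ends at 16:34 − 180 min = 13:34.
The poster session starts at 13:34 + 135 min = 15:49.
From 15:49 to 16:34 is 45 minutes.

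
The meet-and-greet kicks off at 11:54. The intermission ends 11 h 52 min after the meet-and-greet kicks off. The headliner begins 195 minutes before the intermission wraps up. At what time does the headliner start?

20:31

The intermission ends at 11:54 + 712 min = 23:46.
The headliner starts at 23:46 − 195 min = 20:31.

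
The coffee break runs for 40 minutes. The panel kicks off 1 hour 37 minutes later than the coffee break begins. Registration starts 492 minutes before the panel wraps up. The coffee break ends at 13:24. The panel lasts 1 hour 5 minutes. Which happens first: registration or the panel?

The coffee break starts at 13:24 − 40 min = 12:44.
The panel starts at 12:44 + 97 min = 14:21.
The panel ends at 14:21 + 65 min = 15:26.
Registration starts at 15:26 − 492 min = 07:14.
Registration starts at 07:14 and the panel starts at 14:21, so registration is first.

registration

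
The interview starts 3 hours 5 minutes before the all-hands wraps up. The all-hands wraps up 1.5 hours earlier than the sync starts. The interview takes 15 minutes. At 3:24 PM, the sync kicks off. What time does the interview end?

The all-hands ends at 3:24 PM − 90 min = 1:54 PM.
The interview starts at 1:54 PM − 185 min = 10:49 AM.
The interview ends at 10:49 AM + 15 min = 11:04 AM.

11:04 AM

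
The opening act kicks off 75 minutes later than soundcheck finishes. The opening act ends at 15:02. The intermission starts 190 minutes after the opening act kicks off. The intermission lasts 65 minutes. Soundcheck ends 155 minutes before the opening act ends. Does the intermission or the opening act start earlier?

the opening act

Soundcheck ends at 15:02 − 155 min = 12:27.
The opening act starts at 12:27 + 75 min = 13:42.
The intermission starts at 13:42 + 190 min = 16:52.
The intermission starts at 16:52 and the opening act starts at 13:42, so the opening act is first.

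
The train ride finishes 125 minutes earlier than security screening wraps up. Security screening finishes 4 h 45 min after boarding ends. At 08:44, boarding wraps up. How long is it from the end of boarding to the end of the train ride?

2 hours 40 minutes

Security screening ends at 08:44 + 285 min = 13:29.
The train ride ends at 13:29 − 125 min = 11:24.
From 08:44 to 11:24 is 2 hours 40 minutes.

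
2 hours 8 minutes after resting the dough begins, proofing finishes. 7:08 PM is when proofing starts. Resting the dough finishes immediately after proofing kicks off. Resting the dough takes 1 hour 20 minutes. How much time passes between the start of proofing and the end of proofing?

48 minutes

Resting the dough ends at 7:08 PM.
Resting the dough starts at 7:08 PM − 80 min = 5:48 PM.
Proofing ends at 5:48 PM + 128 min = 7:56 PM.
From 7:08 PM to 7:56 PM is 48 minutes.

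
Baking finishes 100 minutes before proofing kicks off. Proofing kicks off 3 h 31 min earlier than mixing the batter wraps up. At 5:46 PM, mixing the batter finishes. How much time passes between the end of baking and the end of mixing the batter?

Proofing starts at 5:46 PM − 211 min = 2:15 PM.
Baking ends at 2:15 PM − 100 min = 12:35 PM.
From 12:35 PM to 5:46 PM is 5 h 11 min.

5 h 11 min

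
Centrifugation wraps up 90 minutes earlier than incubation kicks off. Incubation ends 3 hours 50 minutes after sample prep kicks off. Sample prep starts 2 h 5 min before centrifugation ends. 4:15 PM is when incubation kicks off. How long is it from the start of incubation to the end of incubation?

15 minutes

Centrifugation ends at 4:15 PM − 90 min = 2:45 PM.
Sample prep starts at 2:45 PM − 125 min = 12:40 PM.
Incubation ends at 12:40 PM + 230 min = 4:30 PM.
From 4:15 PM to 4:30 PM is 15 minutes.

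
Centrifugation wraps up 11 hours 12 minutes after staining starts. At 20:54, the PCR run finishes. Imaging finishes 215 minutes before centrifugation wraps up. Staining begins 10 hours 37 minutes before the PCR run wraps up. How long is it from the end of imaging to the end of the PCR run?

180 minutes

Staining starts at 20:54 − 637 min = 10:17.
Centrifugation ends at 10:17 + 672 min = 21:29.
Imaging ends at 21:29 − 215 min = 17:54.
From 17:54 to 20:54 is 180 minutes.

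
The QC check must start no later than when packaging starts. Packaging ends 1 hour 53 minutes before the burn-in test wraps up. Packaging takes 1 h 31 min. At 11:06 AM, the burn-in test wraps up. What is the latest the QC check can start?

Packaging ends at 11:06 AM − 113 min = 9:13 AM.
Packaging starts at 9:13 AM − 91 min = 7:42 AM.
The QC check is bounded by packaging, so the latest it can start is 7:42 AM.

7:42 AM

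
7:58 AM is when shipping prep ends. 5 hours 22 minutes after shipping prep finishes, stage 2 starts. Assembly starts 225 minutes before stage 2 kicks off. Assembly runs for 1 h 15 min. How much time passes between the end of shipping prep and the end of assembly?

2 hours 52 minutes

Stage 2 starts at 7:58 AM + 322 min = 1:20 PM.
Assembly starts at 1:20 PM − 225 min = 9:35 AM.
Assembly ends at 9:35 AM + 75 min = 10:50 AM.
From 7:58 AM to 10:50 AM is 2 hours 52 minutes.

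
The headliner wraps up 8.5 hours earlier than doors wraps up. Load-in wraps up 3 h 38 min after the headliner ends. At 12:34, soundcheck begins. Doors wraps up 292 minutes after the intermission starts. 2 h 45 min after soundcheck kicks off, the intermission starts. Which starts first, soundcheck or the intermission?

The intermission starts at 12:34 + 165 min = 15:19.
Soundcheck starts at 12:34 and the intermission starts at 15:19, so soundcheck is first.

soundcheck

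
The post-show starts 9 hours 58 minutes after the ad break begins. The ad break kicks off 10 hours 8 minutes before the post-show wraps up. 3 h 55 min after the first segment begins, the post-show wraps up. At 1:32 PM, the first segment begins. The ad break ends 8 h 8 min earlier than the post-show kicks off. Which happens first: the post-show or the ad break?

the ad break

The post-show ends at 1:32 PM + 235 min = 5:27 PM.
The ad break starts at 5:27 PM − 608 min = 7:19 AM.
The post-show starts at 7:19 AM + 598 min = 5:17 PM.
The post-show starts at 5:17 PM and the ad break starts at 7:19 AM, so the ad break is first.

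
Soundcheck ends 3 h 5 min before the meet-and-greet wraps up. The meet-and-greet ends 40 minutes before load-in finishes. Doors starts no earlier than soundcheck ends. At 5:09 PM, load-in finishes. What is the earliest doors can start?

The meet-and-greet ends at 5:09 PM − 40 min = 4:29 PM.
Soundcheck ends at 4:29 PM − 185 min = 1:24 PM.
Doors is bounded by soundcheck, so the earliest it can start is 1:24 PM.

1:24 PM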